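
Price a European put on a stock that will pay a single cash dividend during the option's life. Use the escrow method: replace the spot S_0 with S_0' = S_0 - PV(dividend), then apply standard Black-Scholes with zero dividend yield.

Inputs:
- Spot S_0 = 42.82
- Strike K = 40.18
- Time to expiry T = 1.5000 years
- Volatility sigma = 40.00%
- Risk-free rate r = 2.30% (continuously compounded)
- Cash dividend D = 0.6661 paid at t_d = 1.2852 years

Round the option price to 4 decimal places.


PV(D) = D * exp(-r * t_d) = 0.6661 * 0.97087301 = 0.64669851
S_0' = S_0 - PV(D) = 42.8200 - 0.64669851 = 42.17330149
d1 = (ln(S_0'/K) + (r + sigma^2/2)*T) / (sigma*sqrt(T)) = 0.41420462
d2 = d1 - sigma*sqrt(T) = -0.07569333
exp(-rT) = 0.96608834
N(-d1) = 0.33936213; N(-d2) = 0.53016846
P = K * exp(-rT) * N(-d2) - S_0' * N(-d1) = 40.1800 * 0.96608834 * 0.53016846 - 42.17330149 * 0.33936213 = 6.2678

Answer: Price = 6.2678


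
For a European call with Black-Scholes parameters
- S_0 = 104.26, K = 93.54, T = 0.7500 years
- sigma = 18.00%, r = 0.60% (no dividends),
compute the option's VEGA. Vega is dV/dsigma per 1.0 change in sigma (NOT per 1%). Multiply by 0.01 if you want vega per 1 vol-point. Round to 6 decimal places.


Answer: Vega = 26.097543

Derivation:
d1 = 0.8028288168; d2 = 0.6469442441
phi(d1) = 0.2890355501; exp(-qT) = 1.0000000000; exp(-rT) = 0.9955101098
Vega = S * exp(-qT) * phi(d1) * sqrt(T) = 104.2600 * 1.0000000000 * 0.2890355501 * 0.8660254038 = 26.097543


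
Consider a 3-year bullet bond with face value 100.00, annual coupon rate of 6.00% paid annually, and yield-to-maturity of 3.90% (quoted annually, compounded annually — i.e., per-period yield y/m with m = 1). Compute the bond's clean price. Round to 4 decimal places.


Coupon per period c = face * coupon_rate / m = 6.000000
Periods per year m = 1; per-period yield y/m = 0.039000
Number of cashflows N = 3
Cashflows (t years, CF_t, discount factor 1/(1+y/m)^(m*t), PV):
  t = 1.0000: CF_t = 6.000000, DF = 0.962464, PV = 5.774783
  t = 2.0000: CF_t = 6.000000, DF = 0.926337, PV = 5.558021
  t = 3.0000: CF_t = 106.000000, DF = 0.891566, PV = 94.505965
Price P = sum_t PV_t = 105.838769

Answer: Price = 105.8388


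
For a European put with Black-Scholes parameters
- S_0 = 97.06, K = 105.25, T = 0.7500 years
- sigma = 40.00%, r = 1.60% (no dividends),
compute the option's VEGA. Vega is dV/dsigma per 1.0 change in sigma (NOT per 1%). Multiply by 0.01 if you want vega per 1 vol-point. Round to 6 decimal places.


d1 = -0.0260071141; d2 = -0.3724172756
phi(d1) = 0.3988073869; exp(-qT) = 1.0000000000; exp(-rT) = 0.9880717129
Vega = S * exp(-qT) * phi(d1) * sqrt(T) = 97.0600 * 1.0000000000 * 0.3988073869 * 0.8660254038 = 33.522323

Answer: Vega = 33.522323


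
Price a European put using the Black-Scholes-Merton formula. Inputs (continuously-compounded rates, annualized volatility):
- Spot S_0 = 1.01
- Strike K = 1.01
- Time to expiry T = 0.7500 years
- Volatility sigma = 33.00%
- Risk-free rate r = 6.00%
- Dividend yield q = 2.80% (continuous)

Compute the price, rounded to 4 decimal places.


d1 = (ln(S/K) + (r - q + 0.5*sigma^2) * T) / (sigma * sqrt(T)) = 0.22687241
d2 = d1 - sigma * sqrt(T) = -0.05891597
exp(-rT) = 0.95599748; exp(-qT) = 0.97921896
P = K * exp(-rT) * N(-d2) - S_0 * exp(-qT) * N(-d1)
N(-d1) = 0.41026148; N(-d2) = 0.52349048
P = 1.0100 * 0.95599748 * 0.52349048 - 1.0100 * 0.97921896 * 0.41026148 = 0.0997

Answer: Price = 0.0997


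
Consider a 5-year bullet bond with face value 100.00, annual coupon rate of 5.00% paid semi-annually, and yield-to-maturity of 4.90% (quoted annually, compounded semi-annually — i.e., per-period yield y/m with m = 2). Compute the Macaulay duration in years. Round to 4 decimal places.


Coupon per period c = face * coupon_rate / m = 2.500000
Periods per year m = 2; per-period yield y/m = 0.024500
Number of cashflows N = 10
Cashflows (t years, CF_t, discount factor 1/(1+y/m)^(m*t), PV):
  t = 0.5000: CF_t = 2.500000, DF = 0.976086, PV = 2.440215
  t = 1.0000: CF_t = 2.500000, DF = 0.952744, PV = 2.381859
  t = 1.5000: CF_t = 2.500000, DF = 0.929960, PV = 2.324899
  t = 2.0000: CF_t = 2.500000, DF = 0.907721, PV = 2.269301
  t = 2.5000: CF_t = 2.500000, DF = 0.886013, PV = 2.215033
  t = 3.0000: CF_t = 2.500000, DF = 0.864825, PV = 2.162062
  t = 3.5000: CF_t = 2.500000, DF = 0.844143, PV = 2.110359
  t = 4.0000: CF_t = 2.500000, DF = 0.823957, PV = 2.059891
  t = 4.5000: CF_t = 2.500000, DF = 0.804252, PV = 2.010631
  t = 5.0000: CF_t = 102.500000, DF = 0.785019, PV = 80.464485
Price P = sum_t PV_t = 100.438736
Macaulay numerator sum_t t * PV_t:
  t * PV_t at t = 0.5000: 1.220107
  t * PV_t at t = 1.0000: 2.381859
  t * PV_t at t = 1.5000: 3.487349
  t * PV_t at t = 2.0000: 4.538603
  t * PV_t at t = 2.5000: 5.537582
  t * PV_t at t = 3.0000: 6.486187
  t * PV_t at t = 3.5000: 7.386255
  t * PV_t at t = 4.0000: 8.239565
  t * PV_t at t = 4.5000: 9.047839
  t * PV_t at t = 5.0000: 402.322427
Macaulay duration D = (sum_t t * PV_t) / P = 450.647774 / 100.438736 = 4.486793

Answer: Macaulay duration = 4.4868 years


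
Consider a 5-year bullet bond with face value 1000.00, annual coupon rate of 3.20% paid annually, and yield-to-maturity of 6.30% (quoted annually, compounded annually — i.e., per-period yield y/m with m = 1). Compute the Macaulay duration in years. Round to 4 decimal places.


Answer: Macaulay duration = 4.6741 years

Derivation:
Coupon per period c = face * coupon_rate / m = 32.000000
Periods per year m = 1; per-period yield y/m = 0.063000
Number of cashflows N = 5
Cashflows (t years, CF_t, discount factor 1/(1+y/m)^(m*t), PV):
  t = 1.0000: CF_t = 32.000000, DF = 0.940734, PV = 30.103481
  t = 2.0000: CF_t = 32.000000, DF = 0.884980, PV = 28.319361
  t = 3.0000: CF_t = 32.000000, DF = 0.832531, PV = 26.640979
  t = 4.0000: CF_t = 32.000000, DF = 0.783190, PV = 25.062069
  t = 5.0000: CF_t = 1032.000000, DF = 0.736773, PV = 760.349693
Price P = sum_t PV_t = 870.475582
Macaulay numerator sum_t t * PV_t:
  t * PV_t at t = 1.0000: 30.103481
  t * PV_t at t = 2.0000: 56.638722
  t * PV_t at t = 3.0000: 79.922938
  t * PV_t at t = 4.0000: 100.248276
  t * PV_t at t = 5.0000: 3801.748463
Macaulay duration D = (sum_t t * PV_t) / P = 4068.661879 / 870.475582 = 4.674068


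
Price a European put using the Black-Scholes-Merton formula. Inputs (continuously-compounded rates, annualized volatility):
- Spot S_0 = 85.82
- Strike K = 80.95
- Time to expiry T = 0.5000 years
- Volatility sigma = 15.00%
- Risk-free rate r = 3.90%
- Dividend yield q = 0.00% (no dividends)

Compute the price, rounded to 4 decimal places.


Answer: Price = 1.1782

Derivation:
d1 = (ln(S/K) + (r - q + 0.5*sigma^2) * T) / (sigma * sqrt(T)) = 0.78767358
d2 = d1 - sigma * sqrt(T) = 0.68160756
exp(-rT) = 0.98068890; exp(-qT) = 1.00000000
P = K * exp(-rT) * N(-d2) - S_0 * exp(-qT) * N(-d1)
N(-d1) = 0.21544383; N(-d2) = 0.24774357
P = 80.9500 * 0.98068890 * 0.24774357 - 85.8200 * 1.00000000 * 0.21544383 = 1.1782


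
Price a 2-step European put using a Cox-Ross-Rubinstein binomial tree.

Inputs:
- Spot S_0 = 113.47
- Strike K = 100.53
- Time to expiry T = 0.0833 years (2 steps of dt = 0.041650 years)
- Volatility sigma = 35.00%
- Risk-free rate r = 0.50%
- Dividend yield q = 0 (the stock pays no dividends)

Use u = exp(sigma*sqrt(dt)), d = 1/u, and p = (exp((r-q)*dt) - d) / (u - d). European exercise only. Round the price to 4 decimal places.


Answer: Price = V(0,0) = 0.5772

Derivation:
dt = T/N = 0.041650
u = exp(sigma*sqrt(dt)) = 1.074042; d = 1/u = 0.931062
p = (exp((r-q)*dt) - d) / (u - d) = 0.483607
Discount per step: exp(-r*dt) = 0.999792
Stock lattice S(k, i) with i counting down-moves:
  k=0: S(0,0) = 113.4700
  k=1: S(1,0) = 121.8716; S(1,1) = 105.6476
  k=2: S(2,0) = 130.8952; S(2,1) = 113.4700; S(2,2) = 98.3645
Terminal payoffs V(N, i) = max(K - S_T, 0):
  V(2,0) = 0.000000; V(2,1) = 0.000000; V(2,2) = 2.165481
Backward induction: V(k, i) = exp(-r*dt) * [p * V(k+1, i) + (1-p) * V(k+1, i+1)].
  V(1,0) = exp(-r*dt) * [p*0.000000 + (1-p)*0.000000] = 0.000000
  V(1,1) = exp(-r*dt) * [p*0.000000 + (1-p)*2.165481] = 1.118006
  V(0,0) = exp(-r*dt) * [p*0.000000 + (1-p)*1.118006] = 0.577210


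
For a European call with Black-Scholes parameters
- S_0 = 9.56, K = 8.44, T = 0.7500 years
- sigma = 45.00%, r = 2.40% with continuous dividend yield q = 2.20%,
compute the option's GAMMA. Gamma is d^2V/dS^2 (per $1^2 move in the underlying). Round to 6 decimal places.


Answer: Gamma = 0.092083

Derivation:
d1 = 0.5184423705; d2 = 0.1287309388
phi(d1) = 0.3487744716; exp(-qT) = 0.9836353794; exp(-rT) = 0.9821610324
Gamma = exp(-qT) * phi(d1) / (S * sigma * sqrt(T)) = 0.9836353794 * 0.3487744716 / (9.5600 * 0.4500 * 0.8660254038) = 0.092083


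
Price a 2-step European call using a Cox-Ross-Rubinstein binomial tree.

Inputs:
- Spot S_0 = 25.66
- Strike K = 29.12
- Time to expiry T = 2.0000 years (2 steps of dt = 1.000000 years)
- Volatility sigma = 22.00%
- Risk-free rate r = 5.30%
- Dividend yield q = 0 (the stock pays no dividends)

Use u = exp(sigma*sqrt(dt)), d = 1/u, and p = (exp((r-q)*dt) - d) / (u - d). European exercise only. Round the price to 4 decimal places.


Answer: Price = V(0,0) = 3.1107

Derivation:
dt = T/N = 1.000000
u = exp(sigma*sqrt(dt)) = 1.246077; d = 1/u = 0.802519
p = (exp((r-q)*dt) - d) / (u - d) = 0.567932
Discount per step: exp(-r*dt) = 0.948380
Stock lattice S(k, i) with i counting down-moves:
  k=0: S(0,0) = 25.6600
  k=1: S(1,0) = 31.9743; S(1,1) = 20.5926
  k=2: S(2,0) = 39.8425; S(2,1) = 25.6600; S(2,2) = 16.5260
Terminal payoffs V(N, i) = max(S_T - K, 0):
  V(2,0) = 10.722467; V(2,1) = 0.000000; V(2,2) = 0.000000
Backward induction: V(k, i) = exp(-r*dt) * [p * V(k+1, i) + (1-p) * V(k+1, i+1)].
  V(1,0) = exp(-r*dt) * [p*10.722467 + (1-p)*0.000000] = 5.775288
  V(1,1) = exp(-r*dt) * [p*0.000000 + (1-p)*0.000000] = 0.000000
  V(0,0) = exp(-r*dt) * [p*5.775288 + (1-p)*0.000000] = 3.110660


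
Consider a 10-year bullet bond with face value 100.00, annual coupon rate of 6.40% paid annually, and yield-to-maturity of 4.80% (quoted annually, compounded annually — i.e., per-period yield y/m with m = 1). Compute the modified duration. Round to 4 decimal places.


Answer: Modified duration = 7.4737

Derivation:
Coupon per period c = face * coupon_rate / m = 6.400000
Periods per year m = 1; per-period yield y/m = 0.048000
Number of cashflows N = 10
Cashflows (t years, CF_t, discount factor 1/(1+y/m)^(m*t), PV):
  t = 1.0000: CF_t = 6.400000, DF = 0.954198, PV = 6.106870
  t = 2.0000: CF_t = 6.400000, DF = 0.910495, PV = 5.827166
  t = 3.0000: CF_t = 6.400000, DF = 0.868793, PV = 5.560273
  t = 4.0000: CF_t = 6.400000, DF = 0.829001, PV = 5.305604
  t = 5.0000: CF_t = 6.400000, DF = 0.791031, PV = 5.062599
  t = 6.0000: CF_t = 6.400000, DF = 0.754801, PV = 4.830725
  t = 7.0000: CF_t = 6.400000, DF = 0.720230, PV = 4.609470
  t = 8.0000: CF_t = 6.400000, DF = 0.687242, PV = 4.398349
  t = 9.0000: CF_t = 6.400000, DF = 0.655765, PV = 4.196898
  t = 10.0000: CF_t = 106.400000, DF = 0.625730, PV = 66.577702
Price P = sum_t PV_t = 112.475657
First compute Macaulay numerator sum_t t * PV_t:
  t * PV_t at t = 1.0000: 6.106870
  t * PV_t at t = 2.0000: 11.654332
  t * PV_t at t = 3.0000: 16.680819
  t * PV_t at t = 4.0000: 21.222417
  t * PV_t at t = 5.0000: 25.312997
  t * PV_t at t = 6.0000: 28.984348
  t * PV_t at t = 7.0000: 32.266290
  t * PV_t at t = 8.0000: 35.186794
  t * PV_t at t = 9.0000: 37.772083
  t * PV_t at t = 10.0000: 665.777021
Macaulay duration D = 880.963972 / 112.475657 = 7.832486
Modified duration = D / (1 + y/m) = 7.832486 / (1 + 0.048000) = 7.473746


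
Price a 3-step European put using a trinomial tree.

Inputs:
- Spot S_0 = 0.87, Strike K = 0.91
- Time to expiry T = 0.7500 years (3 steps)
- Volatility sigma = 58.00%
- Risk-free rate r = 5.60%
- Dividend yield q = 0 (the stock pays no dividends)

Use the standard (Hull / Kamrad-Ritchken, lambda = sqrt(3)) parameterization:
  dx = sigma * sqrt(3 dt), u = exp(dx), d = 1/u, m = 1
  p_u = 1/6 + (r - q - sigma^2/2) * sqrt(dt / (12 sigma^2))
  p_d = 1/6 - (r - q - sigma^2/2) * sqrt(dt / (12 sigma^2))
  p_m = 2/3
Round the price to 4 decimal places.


dt = T/N = 0.250000; dx = sigma*sqrt(3*dt) = 0.502295
u = exp(dx) = 1.652509; d = 1/u = 0.605140
p_u = 0.138745, p_m = 0.666667, p_d = 0.194589
Discount per step: exp(-r*dt) = 0.986098
Stock lattice S(k, j) with j the centered position index:
  k=0: S(0,+0) = 0.8700
  k=1: S(1,-1) = 0.5265; S(1,+0) = 0.8700; S(1,+1) = 1.4377
  k=2: S(2,-2) = 0.3186; S(2,-1) = 0.5265; S(2,+0) = 0.8700; S(2,+1) = 1.4377; S(2,+2) = 2.3758
  k=3: S(3,-3) = 0.1928; S(3,-2) = 0.3186; S(3,-1) = 0.5265; S(3,+0) = 0.8700; S(3,+1) = 1.4377; S(3,+2) = 2.3758; S(3,+3) = 3.9260
Terminal payoffs V(N, j) = max(K - S_T, 0):
  V(3,-3) = 0.717209; V(3,-2) = 0.591410; V(3,-1) = 0.383528; V(3,+0) = 0.040000; V(3,+1) = 0.000000; V(3,+2) = 0.000000; V(3,+3) = 0.000000
Backward induction: V(k, j) = exp(-r*dt) * [p_u * V(k+1, j+1) + p_m * V(k+1, j) + p_d * V(k+1, j-1)]
  V(2,-2) = exp(-r*dt) * [p_u*0.383528 + p_m*0.591410 + p_d*0.717209] = 0.578885
  V(2,-1) = exp(-r*dt) * [p_u*0.040000 + p_m*0.383528 + p_d*0.591410] = 0.371085
  V(2,+0) = exp(-r*dt) * [p_u*0.000000 + p_m*0.040000 + p_d*0.383528] = 0.099889
  V(2,+1) = exp(-r*dt) * [p_u*0.000000 + p_m*0.000000 + p_d*0.040000] = 0.007675
  V(2,+2) = exp(-r*dt) * [p_u*0.000000 + p_m*0.000000 + p_d*0.000000] = 0.000000
  V(1,-1) = exp(-r*dt) * [p_u*0.099889 + p_m*0.371085 + p_d*0.578885] = 0.368695
  V(1,+0) = exp(-r*dt) * [p_u*0.007675 + p_m*0.099889 + p_d*0.371085] = 0.137922
  V(1,+1) = exp(-r*dt) * [p_u*0.000000 + p_m*0.007675 + p_d*0.099889] = 0.024213
  V(0,+0) = exp(-r*dt) * [p_u*0.024213 + p_m*0.137922 + p_d*0.368695] = 0.164729

Answer: Price = V(0,0) = 0.1647


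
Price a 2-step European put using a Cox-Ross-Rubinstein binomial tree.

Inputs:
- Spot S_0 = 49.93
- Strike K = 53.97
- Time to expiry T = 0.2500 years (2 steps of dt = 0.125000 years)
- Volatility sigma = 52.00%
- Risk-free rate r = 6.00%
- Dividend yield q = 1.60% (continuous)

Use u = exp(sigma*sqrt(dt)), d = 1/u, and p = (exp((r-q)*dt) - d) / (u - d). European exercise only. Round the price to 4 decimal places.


dt = T/N = 0.125000
u = exp(sigma*sqrt(dt)) = 1.201833; d = 1/u = 0.832062
p = (exp((r-q)*dt) - d) / (u - d) = 0.469082
Discount per step: exp(-r*dt) = 0.992528
Stock lattice S(k, i) with i counting down-moves:
  k=0: S(0,0) = 49.9300
  k=1: S(1,0) = 60.0075; S(1,1) = 41.5449
  k=2: S(2,0) = 72.1190; S(2,1) = 49.9300; S(2,2) = 34.5679
Terminal payoffs V(N, i) = max(K - S_T, 0):
  V(2,0) = 0.000000; V(2,1) = 4.040000; V(2,2) = 19.402066
Backward induction: V(k, i) = exp(-r*dt) * [p * V(k+1, i) + (1-p) * V(k+1, i+1)].
  V(1,0) = exp(-r*dt) * [p*0.000000 + (1-p)*4.040000] = 2.128881
  V(1,1) = exp(-r*dt) * [p*4.040000 + (1-p)*19.402066] = 12.104867
  V(0,0) = exp(-r*dt) * [p*2.128881 + (1-p)*12.104867] = 7.369829

Answer: Price = V(0,0) = 7.3698


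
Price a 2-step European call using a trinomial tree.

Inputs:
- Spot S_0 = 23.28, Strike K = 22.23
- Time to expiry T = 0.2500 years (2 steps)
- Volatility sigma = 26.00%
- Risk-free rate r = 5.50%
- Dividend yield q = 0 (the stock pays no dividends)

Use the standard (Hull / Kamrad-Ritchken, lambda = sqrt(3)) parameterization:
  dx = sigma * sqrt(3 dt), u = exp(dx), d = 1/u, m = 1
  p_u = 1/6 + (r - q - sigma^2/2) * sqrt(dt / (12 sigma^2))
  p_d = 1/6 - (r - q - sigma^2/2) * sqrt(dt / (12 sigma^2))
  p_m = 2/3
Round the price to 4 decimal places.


Answer: Price = V(0,0) = 1.9793

Derivation:
dt = T/N = 0.125000; dx = sigma*sqrt(3*dt) = 0.159217
u = exp(dx) = 1.172592; d = 1/u = 0.852811
p_u = 0.174989, p_m = 0.666667, p_d = 0.158345
Discount per step: exp(-r*dt) = 0.993149
Stock lattice S(k, j) with j the centered position index:
  k=0: S(0,+0) = 23.2800
  k=1: S(1,-1) = 19.8534; S(1,+0) = 23.2800; S(1,+1) = 27.2979
  k=2: S(2,-2) = 16.9312; S(2,-1) = 19.8534; S(2,+0) = 23.2800; S(2,+1) = 27.2979; S(2,+2) = 32.0094
Terminal payoffs V(N, j) = max(S_T - K, 0):
  V(2,-2) = 0.000000; V(2,-1) = 0.000000; V(2,+0) = 1.050000; V(2,+1) = 5.067946; V(2,+2) = 9.779358
Backward induction: V(k, j) = exp(-r*dt) * [p_u * V(k+1, j+1) + p_m * V(k+1, j) + p_d * V(k+1, j-1)]
  V(1,-1) = exp(-r*dt) * [p_u*1.050000 + p_m*0.000000 + p_d*0.000000] = 0.182479
  V(1,+0) = exp(-r*dt) * [p_u*5.067946 + p_m*1.050000 + p_d*0.000000] = 1.575961
  V(1,+1) = exp(-r*dt) * [p_u*9.779358 + p_m*5.067946 + p_d*1.050000] = 5.220157
  V(0,+0) = exp(-r*dt) * [p_u*5.220157 + p_m*1.575961 + p_d*0.182479] = 1.979349


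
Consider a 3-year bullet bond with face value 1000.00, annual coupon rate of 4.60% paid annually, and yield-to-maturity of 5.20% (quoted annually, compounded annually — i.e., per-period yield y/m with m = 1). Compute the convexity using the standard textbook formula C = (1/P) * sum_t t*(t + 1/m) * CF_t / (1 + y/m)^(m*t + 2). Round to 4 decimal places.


Answer: Convexity = 10.2123

Derivation:
Coupon per period c = face * coupon_rate / m = 46.000000
Periods per year m = 1; per-period yield y/m = 0.052000
Number of cashflows N = 3
Cashflows (t years, CF_t, discount factor 1/(1+y/m)^(m*t), PV):
  t = 1.0000: CF_t = 46.000000, DF = 0.950570, PV = 43.726236
  t = 2.0000: CF_t = 46.000000, DF = 0.903584, PV = 41.564863
  t = 3.0000: CF_t = 1046.000000, DF = 0.858920, PV = 898.430455
Price P = sum_t PV_t = 983.721553
Convexity numerator sum_t t*(t + 1/m) * CF_t / (1+y/m)^(m*t + 2):
  t = 1.0000: term = 79.020652
  t = 2.0000: term = 225.344064
  t = 3.0000: term = 9741.688343
Convexity = (1/P) * sum = 10046.053060 / 983.721553 = 10.212293


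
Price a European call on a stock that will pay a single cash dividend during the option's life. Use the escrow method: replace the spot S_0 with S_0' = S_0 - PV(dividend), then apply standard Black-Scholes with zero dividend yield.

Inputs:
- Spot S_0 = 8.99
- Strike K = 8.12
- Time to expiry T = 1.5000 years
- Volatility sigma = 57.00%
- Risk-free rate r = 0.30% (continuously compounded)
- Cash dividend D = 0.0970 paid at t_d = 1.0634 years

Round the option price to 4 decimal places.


PV(D) = D * exp(-r * t_d) = 0.0970 * 0.99681488 = 0.09669104
S_0' = S_0 - PV(D) = 8.9900 - 0.09669104 = 8.89330896
d1 = (ln(S_0'/K) + (r + sigma^2/2)*T) / (sigma*sqrt(T)) = 0.48580692
d2 = d1 - sigma*sqrt(T) = -0.21229765
exp(-rT) = 0.99551011
N(d1) = 0.68644797; N(d2) = 0.41593741
C = S_0' * N(d1) - K * exp(-rT) * N(d2) = 8.89330896 * 0.68644797 - 8.1200 * 0.99551011 * 0.41593741 = 2.7425

Answer: Price = 2.7425


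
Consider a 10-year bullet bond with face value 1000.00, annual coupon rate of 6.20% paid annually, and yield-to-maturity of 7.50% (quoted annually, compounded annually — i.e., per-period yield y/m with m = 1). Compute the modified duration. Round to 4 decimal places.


Answer: Modified duration = 7.0892

Derivation:
Coupon per period c = face * coupon_rate / m = 62.000000
Periods per year m = 1; per-period yield y/m = 0.075000
Number of cashflows N = 10
Cashflows (t years, CF_t, discount factor 1/(1+y/m)^(m*t), PV):
  t = 1.0000: CF_t = 62.000000, DF = 0.930233, PV = 57.674419
  t = 2.0000: CF_t = 62.000000, DF = 0.865333, PV = 53.650622
  t = 3.0000: CF_t = 62.000000, DF = 0.804961, PV = 49.907555
  t = 4.0000: CF_t = 62.000000, DF = 0.748801, PV = 46.425633
  t = 5.0000: CF_t = 62.000000, DF = 0.696559, PV = 43.186635
  t = 6.0000: CF_t = 62.000000, DF = 0.647962, PV = 40.173614
  t = 7.0000: CF_t = 62.000000, DF = 0.602755, PV = 37.370804
  t = 8.0000: CF_t = 62.000000, DF = 0.560702, PV = 34.763538
  t = 9.0000: CF_t = 62.000000, DF = 0.521583, PV = 32.338175
  t = 10.0000: CF_t = 1062.000000, DF = 0.485194, PV = 515.275952
Price P = sum_t PV_t = 910.766948
First compute Macaulay numerator sum_t t * PV_t:
  t * PV_t at t = 1.0000: 57.674419
  t * PV_t at t = 2.0000: 107.301244
  t * PV_t at t = 3.0000: 149.722666
  t * PV_t at t = 4.0000: 185.702531
  t * PV_t at t = 5.0000: 215.933176
  t * PV_t at t = 6.0000: 241.041685
  t * PV_t at t = 7.0000: 261.595627
  t * PV_t at t = 8.0000: 278.108308
  t * PV_t at t = 9.0000: 291.043578
  t * PV_t at t = 10.0000: 5152.759519
Macaulay duration D = 6940.882752 / 910.766948 = 7.620921
Modified duration = D / (1 + y/m) = 7.620921 / (1 + 0.075000) = 7.089229


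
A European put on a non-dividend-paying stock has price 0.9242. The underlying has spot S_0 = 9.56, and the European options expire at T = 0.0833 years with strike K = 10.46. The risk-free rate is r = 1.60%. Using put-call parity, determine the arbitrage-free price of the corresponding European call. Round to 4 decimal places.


Answer: Call price = 0.0381

Derivation:
Put-call parity: C - P = S_0 * exp(-qT) - K * exp(-rT).
S_0 * exp(-qT) = 9.5600 * 1.00000000 = 9.56000000
K * exp(-rT) = 10.4600 * 0.99866809 = 10.44606820
C = P + S*exp(-qT) - K*exp(-rT)
C = 0.9242 + 9.56000000 - 10.44606820 = 0.0381


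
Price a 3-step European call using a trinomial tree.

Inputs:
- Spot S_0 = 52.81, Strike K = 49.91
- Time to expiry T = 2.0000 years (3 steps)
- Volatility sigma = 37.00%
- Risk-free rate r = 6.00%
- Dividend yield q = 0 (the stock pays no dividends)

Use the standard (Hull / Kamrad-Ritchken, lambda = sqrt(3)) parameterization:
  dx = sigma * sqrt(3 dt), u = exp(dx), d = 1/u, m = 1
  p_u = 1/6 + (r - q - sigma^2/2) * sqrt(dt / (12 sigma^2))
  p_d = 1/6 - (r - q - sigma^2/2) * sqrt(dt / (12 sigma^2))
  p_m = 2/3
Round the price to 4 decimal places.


dt = T/N = 0.666667; dx = sigma*sqrt(3*dt) = 0.523259
u = exp(dx) = 1.687518; d = 1/u = 0.592586
p_u = 0.161284, p_m = 0.666667, p_d = 0.172050
Discount per step: exp(-r*dt) = 0.960789
Stock lattice S(k, j) with j the centered position index:
  k=0: S(0,+0) = 52.8100
  k=1: S(1,-1) = 31.2945; S(1,+0) = 52.8100; S(1,+1) = 89.1178
  k=2: S(2,-2) = 18.5447; S(2,-1) = 31.2945; S(2,+0) = 52.8100; S(2,+1) = 89.1178; S(2,+2) = 150.3880
  k=3: S(3,-3) = 10.9893; S(3,-2) = 18.5447; S(3,-1) = 31.2945; S(3,+0) = 52.8100; S(3,+1) = 89.1178; S(3,+2) = 150.3880; S(3,+3) = 253.7825
Terminal payoffs V(N, j) = max(S_T - K, 0):
  V(3,-3) = 0.000000; V(3,-2) = 0.000000; V(3,-1) = 0.000000; V(3,+0) = 2.900000; V(3,+1) = 39.207844; V(3,+2) = 100.477997; V(3,+3) = 203.872505
Backward induction: V(k, j) = exp(-r*dt) * [p_u * V(k+1, j+1) + p_m * V(k+1, j) + p_d * V(k+1, j-1)]
  V(2,-2) = exp(-r*dt) * [p_u*0.000000 + p_m*0.000000 + p_d*0.000000] = 0.000000
  V(2,-1) = exp(-r*dt) * [p_u*2.900000 + p_m*0.000000 + p_d*0.000000] = 0.449383
  V(2,+0) = exp(-r*dt) * [p_u*39.207844 + p_m*2.900000 + p_d*0.000000] = 7.933162
  V(2,+1) = exp(-r*dt) * [p_u*100.477997 + p_m*39.207844 + p_d*2.900000] = 41.163076
  V(2,+2) = exp(-r*dt) * [p_u*203.872505 + p_m*100.477997 + p_d*39.207844] = 102.432015
  V(1,-1) = exp(-r*dt) * [p_u*7.933162 + p_m*0.449383 + p_d*0.000000] = 1.517162
  V(1,+0) = exp(-r*dt) * [p_u*41.163076 + p_m*7.933162 + p_d*0.449383] = 11.534302
  V(1,+1) = exp(-r*dt) * [p_u*102.432015 + p_m*41.163076 + p_d*7.933162] = 43.550247
  V(0,+0) = exp(-r*dt) * [p_u*43.550247 + p_m*11.534302 + p_d*1.517162] = 14.387350

Answer: Price = V(0,0) = 14.3873


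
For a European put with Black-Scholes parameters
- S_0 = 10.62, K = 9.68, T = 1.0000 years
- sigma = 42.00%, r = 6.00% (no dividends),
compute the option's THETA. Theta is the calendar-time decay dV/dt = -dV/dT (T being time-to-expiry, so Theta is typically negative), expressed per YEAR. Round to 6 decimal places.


d1 = 0.5735169393; d2 = 0.1535169393
phi(d1) = 0.3384430737; exp(-qT) = 1.0000000000; exp(-rT) = 0.9417645336
Theta = -S*exp(-qT)*phi(d1)*sigma/(2*sqrt(T)) + r*K*exp(-rT)*N(-d2) - q*S*exp(-qT)*N(-d1)
N(-d1) = 0.2831473665; N(-d2) = 0.4389953165; sqrt(T) = 1.0000000000
Term 1 = -10.6200 * 1.0000000000 * 0.3384430737 * 0.4200 / (2 * 1.0000000000) = -0.7547957430
Term 2 = 0.0600 * 9.6800 * 0.9417645336 * 0.4389953165 = 0.2401202715
Term 3 = 0 (no dividend yield, q = 0)
Theta = -0.7547957430 + (0.2401202715) + (0.0000000000) = -0.514675

Answer: Theta = -0.514675


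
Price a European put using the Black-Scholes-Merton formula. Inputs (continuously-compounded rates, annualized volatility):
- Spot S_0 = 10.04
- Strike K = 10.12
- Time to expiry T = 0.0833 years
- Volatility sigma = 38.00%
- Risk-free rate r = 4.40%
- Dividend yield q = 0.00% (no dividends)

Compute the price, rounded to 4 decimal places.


Answer: Price = 0.4618

Derivation:
d1 = (ln(S/K) + (r - q + 0.5*sigma^2) * T) / (sigma * sqrt(T)) = 0.01589165
d2 = d1 - sigma * sqrt(T) = -0.09378296
exp(-rT) = 0.99634151; exp(-qT) = 1.00000000
P = K * exp(-rT) * N(-d2) - S_0 * exp(-qT) * N(-d1)
N(-d1) = 0.49366042; N(-d2) = 0.53735922
P = 10.1200 * 0.99634151 * 0.53735922 - 10.0400 * 1.00000000 * 0.49366042 = 0.4618


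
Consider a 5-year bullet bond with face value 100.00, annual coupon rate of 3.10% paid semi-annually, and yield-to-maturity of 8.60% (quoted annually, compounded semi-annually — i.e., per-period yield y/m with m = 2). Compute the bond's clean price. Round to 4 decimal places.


Answer: Price = 78.0245

Derivation:
Coupon per period c = face * coupon_rate / m = 1.550000
Periods per year m = 2; per-period yield y/m = 0.043000
Number of cashflows N = 10
Cashflows (t years, CF_t, discount factor 1/(1+y/m)^(m*t), PV):
  t = 0.5000: CF_t = 1.550000, DF = 0.958773, PV = 1.486098
  t = 1.0000: CF_t = 1.550000, DF = 0.919245, PV = 1.424830
  t = 1.5000: CF_t = 1.550000, DF = 0.881347, PV = 1.366088
  t = 2.0000: CF_t = 1.550000, DF = 0.845012, PV = 1.309768
  t = 2.5000: CF_t = 1.550000, DF = 0.810174, PV = 1.255770
  t = 3.0000: CF_t = 1.550000, DF = 0.776773, PV = 1.203998
  t = 3.5000: CF_t = 1.550000, DF = 0.744749, PV = 1.154361
  t = 4.0000: CF_t = 1.550000, DF = 0.714045, PV = 1.106770
  t = 4.5000: CF_t = 1.550000, DF = 0.684607, PV = 1.061141
  t = 5.0000: CF_t = 101.550000, DF = 0.656382, PV = 66.655631
Price P = sum_t PV_t = 78.024455


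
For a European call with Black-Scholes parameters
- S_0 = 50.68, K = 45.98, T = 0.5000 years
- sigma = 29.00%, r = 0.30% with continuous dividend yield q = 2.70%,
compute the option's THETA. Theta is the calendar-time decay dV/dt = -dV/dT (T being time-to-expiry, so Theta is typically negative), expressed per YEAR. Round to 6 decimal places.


Answer: Theta = -2.719217

Derivation:
d1 = 0.5186254503; d2 = 0.3135644838
phi(d1) = 0.3487413629; exp(-qT) = 0.9865907163; exp(-rT) = 0.9985011244
Theta = -S*exp(-qT)*phi(d1)*sigma/(2*sqrt(T)) - r*K*exp(-rT)*N(d2) + q*S*exp(-qT)*N(d1)
N(d1) = 0.6979890211; N(d2) = 0.6230740811; sqrt(T) = 0.7071067812
Term 1 = -50.6800 * 0.9865907163 * 0.3487413629 * 0.2900 / (2 * 0.7071067812) = -3.5756919044
Term 2 = -0.0030 * 45.9800 * 0.9985011244 * 0.6230740811 = -0.0858180151
Term 3 = 0.0270 * 50.6800 * 0.9865907163 * 0.6979890211 = 0.9422930466
Theta = -3.5756919044 + (-0.0858180151) + (0.9422930466) = -2.719217


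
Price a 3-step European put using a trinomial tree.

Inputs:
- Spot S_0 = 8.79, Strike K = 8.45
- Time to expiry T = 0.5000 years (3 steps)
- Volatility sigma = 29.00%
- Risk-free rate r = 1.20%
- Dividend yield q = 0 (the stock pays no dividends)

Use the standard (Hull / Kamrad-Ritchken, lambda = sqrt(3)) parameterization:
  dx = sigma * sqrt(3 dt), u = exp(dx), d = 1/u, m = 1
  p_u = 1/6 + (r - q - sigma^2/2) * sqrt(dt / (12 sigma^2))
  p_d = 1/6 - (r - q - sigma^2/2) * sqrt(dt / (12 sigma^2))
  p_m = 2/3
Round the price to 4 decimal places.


Answer: Price = V(0,0) = 0.5123

Derivation:
dt = T/N = 0.166667; dx = sigma*sqrt(3*dt) = 0.205061
u = exp(dx) = 1.227600; d = 1/u = 0.814598
p_u = 0.154455, p_m = 0.666667, p_d = 0.178878
Discount per step: exp(-r*dt) = 0.998002
Stock lattice S(k, j) with j the centered position index:
  k=0: S(0,+0) = 8.7900
  k=1: S(1,-1) = 7.1603; S(1,+0) = 8.7900; S(1,+1) = 10.7906
  k=2: S(2,-2) = 5.8328; S(2,-1) = 7.1603; S(2,+0) = 8.7900; S(2,+1) = 10.7906; S(2,+2) = 13.2465
  k=3: S(3,-3) = 4.7514; S(3,-2) = 5.8328; S(3,-1) = 7.1603; S(3,+0) = 8.7900; S(3,+1) = 10.7906; S(3,+2) = 13.2465; S(3,+3) = 16.2615
Terminal payoffs V(N, j) = max(K - S_T, 0):
  V(3,-3) = 3.698636; V(3,-2) = 2.617226; V(3,-1) = 1.289687; V(3,+0) = 0.000000; V(3,+1) = 0.000000; V(3,+2) = 0.000000; V(3,+3) = 0.000000
Backward induction: V(k, j) = exp(-r*dt) * [p_u * V(k+1, j+1) + p_m * V(k+1, j) + p_d * V(k+1, j-1)]
  V(2,-2) = exp(-r*dt) * [p_u*1.289687 + p_m*2.617226 + p_d*3.698636] = 2.600416
  V(2,-1) = exp(-r*dt) * [p_u*0.000000 + p_m*1.289687 + p_d*2.617226] = 1.325303
  V(2,+0) = exp(-r*dt) * [p_u*0.000000 + p_m*0.000000 + p_d*1.289687] = 0.230236
  V(2,+1) = exp(-r*dt) * [p_u*0.000000 + p_m*0.000000 + p_d*0.000000] = 0.000000
  V(2,+2) = exp(-r*dt) * [p_u*0.000000 + p_m*0.000000 + p_d*0.000000] = 0.000000
  V(1,-1) = exp(-r*dt) * [p_u*0.230236 + p_m*1.325303 + p_d*2.600416] = 1.381489
  V(1,+0) = exp(-r*dt) * [p_u*0.000000 + p_m*0.230236 + p_d*1.325303] = 0.389779
  V(1,+1) = exp(-r*dt) * [p_u*0.000000 + p_m*0.000000 + p_d*0.230236] = 0.041102
  V(0,+0) = exp(-r*dt) * [p_u*0.041102 + p_m*0.389779 + p_d*1.381489] = 0.512294


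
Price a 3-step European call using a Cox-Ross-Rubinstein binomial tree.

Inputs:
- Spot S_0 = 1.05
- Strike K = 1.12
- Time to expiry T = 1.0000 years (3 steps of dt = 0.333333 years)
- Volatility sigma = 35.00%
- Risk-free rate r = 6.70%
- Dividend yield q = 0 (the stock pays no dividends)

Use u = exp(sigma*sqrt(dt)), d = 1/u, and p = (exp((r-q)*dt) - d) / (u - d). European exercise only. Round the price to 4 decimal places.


Answer: Price = V(0,0) = 0.1556

Derivation:
dt = T/N = 0.333333
u = exp(sigma*sqrt(dt)) = 1.223937; d = 1/u = 0.817036
p = (exp((r-q)*dt) - d) / (u - d) = 0.505157
Discount per step: exp(-r*dt) = 0.977914
Stock lattice S(k, i) with i counting down-moves:
  k=0: S(0,0) = 1.0500
  k=1: S(1,0) = 1.2851; S(1,1) = 0.8579
  k=2: S(2,0) = 1.5729; S(2,1) = 1.0500; S(2,2) = 0.7009
  k=3: S(3,0) = 1.9252; S(3,1) = 1.2851; S(3,2) = 0.8579; S(3,3) = 0.5727
Terminal payoffs V(N, i) = max(S_T - K, 0):
  V(3,0) = 0.805158; V(3,1) = 0.165134; V(3,2) = 0.000000; V(3,3) = 0.000000
Backward induction: V(k, i) = exp(-r*dt) * [p * V(k+1, i) + (1-p) * V(k+1, i+1)].
  V(2,0) = exp(-r*dt) * [p*0.805158 + (1-p)*0.165134] = 0.477659
  V(2,1) = exp(-r*dt) * [p*0.165134 + (1-p)*0.000000] = 0.081576
  V(2,2) = exp(-r*dt) * [p*0.000000 + (1-p)*0.000000] = 0.000000
  V(1,0) = exp(-r*dt) * [p*0.477659 + (1-p)*0.081576] = 0.275439
  V(1,1) = exp(-r*dt) * [p*0.081576 + (1-p)*0.000000] = 0.040299
  V(0,0) = exp(-r*dt) * [p*0.275439 + (1-p)*0.040299] = 0.155568


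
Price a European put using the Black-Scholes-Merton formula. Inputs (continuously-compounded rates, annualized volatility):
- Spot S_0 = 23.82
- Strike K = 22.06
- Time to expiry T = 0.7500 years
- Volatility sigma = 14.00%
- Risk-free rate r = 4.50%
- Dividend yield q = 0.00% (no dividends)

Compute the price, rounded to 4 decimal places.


Answer: Price = 0.2684

Derivation:
d1 = (ln(S/K) + (r - q + 0.5*sigma^2) * T) / (sigma * sqrt(T)) = 0.97208919
d2 = d1 - sigma * sqrt(T) = 0.85084563
exp(-rT) = 0.96681318; exp(-qT) = 1.00000000
P = K * exp(-rT) * N(-d2) - S_0 * exp(-qT) * N(-d1)
N(-d1) = 0.16550309; N(-d2) = 0.19742756
P = 22.0600 * 0.96681318 * 0.19742756 - 23.8200 * 1.00000000 * 0.16550309 = 0.2684


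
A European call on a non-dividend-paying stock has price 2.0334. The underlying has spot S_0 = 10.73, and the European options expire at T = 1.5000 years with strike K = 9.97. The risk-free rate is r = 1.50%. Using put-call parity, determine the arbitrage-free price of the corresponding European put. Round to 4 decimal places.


Put-call parity: C - P = S_0 * exp(-qT) - K * exp(-rT).
S_0 * exp(-qT) = 10.7300 * 1.00000000 = 10.73000000
K * exp(-rT) = 9.9700 * 0.97775124 = 9.74817983
P = C - S*exp(-qT) + K*exp(-rT)
P = 2.0334 - 10.73000000 + 9.74817983 = 1.0516

Answer: Put price = 1.0516


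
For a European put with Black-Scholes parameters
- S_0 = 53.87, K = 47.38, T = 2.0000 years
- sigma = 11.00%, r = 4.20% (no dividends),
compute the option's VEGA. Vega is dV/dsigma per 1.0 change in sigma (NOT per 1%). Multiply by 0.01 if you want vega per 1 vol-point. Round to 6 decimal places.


Answer: Vega = 10.730893

Derivation:
d1 = 1.4429705535; d2 = 1.2874070617
phi(d1) = 0.1408555274; exp(-qT) = 1.0000000000; exp(-rT) = 0.9194312561
Vega = S * exp(-qT) * phi(d1) * sqrt(T) = 53.8700 * 1.0000000000 * 0.1408555274 * 1.4142135624 = 10.730893


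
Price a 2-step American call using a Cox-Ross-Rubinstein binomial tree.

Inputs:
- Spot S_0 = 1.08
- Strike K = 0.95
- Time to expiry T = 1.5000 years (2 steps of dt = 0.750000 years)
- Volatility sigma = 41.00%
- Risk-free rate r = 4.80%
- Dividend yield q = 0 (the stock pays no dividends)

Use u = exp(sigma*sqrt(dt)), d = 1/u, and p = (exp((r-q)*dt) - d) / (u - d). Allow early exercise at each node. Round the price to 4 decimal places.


dt = T/N = 0.750000
u = exp(sigma*sqrt(dt)) = 1.426281; d = 1/u = 0.701124
p = (exp((r-q)*dt) - d) / (u - d) = 0.462702
Discount per step: exp(-r*dt) = 0.964640
Stock lattice S(k, i) with i counting down-moves:
  k=0: S(0,0) = 1.0800
  k=1: S(1,0) = 1.5404; S(1,1) = 0.7572
  k=2: S(2,0) = 2.1970; S(2,1) = 1.0800; S(2,2) = 0.5309
Terminal payoffs V(N, i) = max(S_T - K, 0):
  V(2,0) = 1.247020; V(2,1) = 0.130000; V(2,2) = 0.000000
Backward induction: V(k, i) = exp(-r*dt) * [p * V(k+1, i) + (1-p) * V(k+1, i+1)]; then take max(V_cont, immediate exercise) for American.
  V(1,0) = exp(-r*dt) * [p*1.247020 + (1-p)*0.130000] = 0.623975; exercise = 0.590384; V(1,0) = max -> 0.623975
  V(1,1) = exp(-r*dt) * [p*0.130000 + (1-p)*0.000000] = 0.058024; exercise = 0.000000; V(1,1) = max -> 0.058024
  V(0,0) = exp(-r*dt) * [p*0.623975 + (1-p)*0.058024] = 0.308580; exercise = 0.130000; V(0,0) = max -> 0.308580

Answer: Price = V(0,0) = 0.3086


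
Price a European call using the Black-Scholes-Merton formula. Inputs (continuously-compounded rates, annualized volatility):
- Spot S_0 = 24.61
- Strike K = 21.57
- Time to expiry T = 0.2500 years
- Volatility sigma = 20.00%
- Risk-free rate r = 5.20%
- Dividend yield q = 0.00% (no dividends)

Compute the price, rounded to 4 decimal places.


Answer: Price = 3.3939

Derivation:
d1 = (ln(S/K) + (r - q + 0.5*sigma^2) * T) / (sigma * sqrt(T)) = 1.49849404
d2 = d1 - sigma * sqrt(T) = 1.39849404
exp(-rT) = 0.98708414; exp(-qT) = 1.00000000
C = S_0 * exp(-qT) * N(d1) - K * exp(-rT) * N(d2)
N(d1) = 0.93299753; N(d2) = 0.91901762
C = 24.6100 * 1.00000000 * 0.93299753 - 21.5700 * 0.98708414 * 0.91901762 = 3.3939


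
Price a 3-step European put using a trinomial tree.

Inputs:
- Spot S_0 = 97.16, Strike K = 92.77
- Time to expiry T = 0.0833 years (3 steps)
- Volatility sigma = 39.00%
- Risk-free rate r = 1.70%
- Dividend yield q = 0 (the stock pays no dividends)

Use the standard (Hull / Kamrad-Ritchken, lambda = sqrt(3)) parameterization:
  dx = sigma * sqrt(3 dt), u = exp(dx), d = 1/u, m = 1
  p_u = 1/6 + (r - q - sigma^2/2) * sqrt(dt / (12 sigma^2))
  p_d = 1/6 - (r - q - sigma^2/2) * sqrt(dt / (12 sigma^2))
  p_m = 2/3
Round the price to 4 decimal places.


Answer: Price = V(0,0) = 2.5064

Derivation:
dt = T/N = 0.027767; dx = sigma*sqrt(3*dt) = 0.112561
u = exp(dx) = 1.119140; d = 1/u = 0.893543
p_u = 0.159383, p_m = 0.666667, p_d = 0.173950
Discount per step: exp(-r*dt) = 0.999528
Stock lattice S(k, j) with j the centered position index:
  k=0: S(0,+0) = 97.1600
  k=1: S(1,-1) = 86.8166; S(1,+0) = 97.1600; S(1,+1) = 108.7357
  k=2: S(2,-2) = 77.5744; S(2,-1) = 86.8166; S(2,+0) = 97.1600; S(2,+1) = 108.7357; S(2,+2) = 121.6905
  k=3: S(3,-3) = 69.3161; S(3,-2) = 77.5744; S(3,-1) = 86.8166; S(3,+0) = 97.1600; S(3,+1) = 108.7357; S(3,+2) = 121.6905; S(3,+3) = 136.1887
Terminal payoffs V(N, j) = max(K - S_T, 0):
  V(3,-3) = 23.453931; V(3,-2) = 15.195595; V(3,-1) = 5.953359; V(3,+0) = 0.000000; V(3,+1) = 0.000000; V(3,+2) = 0.000000; V(3,+3) = 0.000000
Backward induction: V(k, j) = exp(-r*dt) * [p_u * V(k+1, j+1) + p_m * V(k+1, j) + p_d * V(k+1, j-1)]
  V(2,-2) = exp(-r*dt) * [p_u*5.953359 + p_m*15.195595 + p_d*23.453931] = 15.151919
  V(2,-1) = exp(-r*dt) * [p_u*0.000000 + p_m*5.953359 + p_d*15.195595] = 6.609058
  V(2,+0) = exp(-r*dt) * [p_u*0.000000 + p_m*0.000000 + p_d*5.953359] = 1.035098
  V(2,+1) = exp(-r*dt) * [p_u*0.000000 + p_m*0.000000 + p_d*0.000000] = 0.000000
  V(2,+2) = exp(-r*dt) * [p_u*0.000000 + p_m*0.000000 + p_d*0.000000] = 0.000000
  V(1,-1) = exp(-r*dt) * [p_u*1.035098 + p_m*6.609058 + p_d*15.151919] = 7.203291
  V(1,+0) = exp(-r*dt) * [p_u*0.000000 + p_m*1.035098 + p_d*6.609058] = 1.838842
  V(1,+1) = exp(-r*dt) * [p_u*0.000000 + p_m*0.000000 + p_d*1.035098] = 0.179970
  V(0,+0) = exp(-r*dt) * [p_u*0.179970 + p_m*1.838842 + p_d*7.203291] = 2.506408


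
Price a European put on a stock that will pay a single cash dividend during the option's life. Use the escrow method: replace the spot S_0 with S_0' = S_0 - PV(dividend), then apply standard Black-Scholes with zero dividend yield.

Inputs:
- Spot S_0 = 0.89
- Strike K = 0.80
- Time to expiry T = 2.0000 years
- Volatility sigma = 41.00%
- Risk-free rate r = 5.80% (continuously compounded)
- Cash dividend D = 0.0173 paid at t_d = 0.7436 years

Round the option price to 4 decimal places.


Answer: Price = 0.1111

Derivation:
PV(D) = D * exp(-r * t_d) = 0.0173 * 0.95778802 = 0.01656973
S_0' = S_0 - PV(D) = 0.8900 - 0.01656973 = 0.87343027
d1 = (ln(S_0'/K) + (r + sigma^2/2)*T) / (sigma*sqrt(T)) = 0.64142616
d2 = d1 - sigma*sqrt(T) = 0.06159860
exp(-rT) = 0.89047522
N(-d1) = 0.26062292; N(-d2) = 0.47544125
P = K * exp(-rT) * N(-d2) - S_0' * N(-d1) = 0.8000 * 0.89047522 * 0.47544125 - 0.87343027 * 0.26062292 = 0.1111


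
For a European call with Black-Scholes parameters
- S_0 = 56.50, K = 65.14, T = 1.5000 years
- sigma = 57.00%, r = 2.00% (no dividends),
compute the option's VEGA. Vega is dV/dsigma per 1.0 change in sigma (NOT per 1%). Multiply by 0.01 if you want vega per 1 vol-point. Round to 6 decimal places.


Answer: Vega = 27.121500

Derivation:
d1 = 0.1881907707; d2 = -0.5099138060
phi(d1) = 0.3919400376; exp(-qT) = 1.0000000000; exp(-rT) = 0.9704455335
Vega = S * exp(-qT) * phi(d1) * sqrt(T) = 56.5000 * 1.0000000000 * 0.3919400376 * 1.2247448714 = 27.121500


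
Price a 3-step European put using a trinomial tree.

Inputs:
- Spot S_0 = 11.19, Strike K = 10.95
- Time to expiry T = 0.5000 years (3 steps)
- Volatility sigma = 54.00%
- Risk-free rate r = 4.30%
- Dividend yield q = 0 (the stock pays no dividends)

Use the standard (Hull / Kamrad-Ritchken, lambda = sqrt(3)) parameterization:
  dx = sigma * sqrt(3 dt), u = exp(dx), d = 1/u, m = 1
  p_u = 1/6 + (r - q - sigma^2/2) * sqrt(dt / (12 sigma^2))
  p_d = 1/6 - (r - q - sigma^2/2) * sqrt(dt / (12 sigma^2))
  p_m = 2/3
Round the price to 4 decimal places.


Answer: Price = V(0,0) = 1.3178

Derivation:
dt = T/N = 0.166667; dx = sigma*sqrt(3*dt) = 0.381838
u = exp(dx) = 1.464974; d = 1/u = 0.682606
p_u = 0.144231, p_m = 0.666667, p_d = 0.189102
Discount per step: exp(-r*dt) = 0.992859
Stock lattice S(k, j) with j the centered position index:
  k=0: S(0,+0) = 11.1900
  k=1: S(1,-1) = 7.6384; S(1,+0) = 11.1900; S(1,+1) = 16.3931
  k=2: S(2,-2) = 5.2140; S(2,-1) = 7.6384; S(2,+0) = 11.1900; S(2,+1) = 16.3931; S(2,+2) = 24.0154
  k=3: S(3,-3) = 3.5591; S(3,-2) = 5.2140; S(3,-1) = 7.6384; S(3,+0) = 11.1900; S(3,+1) = 16.3931; S(3,+2) = 24.0154; S(3,+3) = 35.1820
Terminal payoffs V(N, j) = max(K - S_T, 0):
  V(3,-3) = 7.390901; V(3,-2) = 5.736011; V(3,-1) = 3.311640; V(3,+0) = 0.000000; V(3,+1) = 0.000000; V(3,+2) = 0.000000; V(3,+3) = 0.000000
Backward induction: V(k, j) = exp(-r*dt) * [p_u * V(k+1, j+1) + p_m * V(k+1, j) + p_d * V(k+1, j-1)]
  V(2,-2) = exp(-r*dt) * [p_u*3.311640 + p_m*5.736011 + p_d*7.390901] = 5.658585
  V(2,-1) = exp(-r*dt) * [p_u*0.000000 + p_m*3.311640 + p_d*5.736011] = 3.268940
  V(2,+0) = exp(-r*dt) * [p_u*0.000000 + p_m*0.000000 + p_d*3.311640] = 0.621766
  V(2,+1) = exp(-r*dt) * [p_u*0.000000 + p_m*0.000000 + p_d*0.000000] = 0.000000
  V(2,+2) = exp(-r*dt) * [p_u*0.000000 + p_m*0.000000 + p_d*0.000000] = 0.000000
  V(1,-1) = exp(-r*dt) * [p_u*0.621766 + p_m*3.268940 + p_d*5.658585] = 3.315177
  V(1,+0) = exp(-r*dt) * [p_u*0.000000 + p_m*0.621766 + p_d*3.268940] = 1.025299
  V(1,+1) = exp(-r*dt) * [p_u*0.000000 + p_m*0.000000 + p_d*0.621766] = 0.116738
  V(0,+0) = exp(-r*dt) * [p_u*0.116738 + p_m*1.025299 + p_d*3.315177] = 1.317799


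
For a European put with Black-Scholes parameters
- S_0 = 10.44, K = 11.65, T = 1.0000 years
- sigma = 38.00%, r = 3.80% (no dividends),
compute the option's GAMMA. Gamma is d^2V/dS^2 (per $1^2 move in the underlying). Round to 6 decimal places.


Answer: Gamma = 0.100560

Derivation:
d1 = 0.0014168485; d2 = -0.3785831515
phi(d1) = 0.3989418800; exp(-qT) = 1.0000000000; exp(-rT) = 0.9627129409
Gamma = exp(-qT) * phi(d1) / (S * sigma * sqrt(T)) = 1.0000000000 * 0.3989418800 / (10.4400 * 0.3800 * 1.0000000000) = 0.100560
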